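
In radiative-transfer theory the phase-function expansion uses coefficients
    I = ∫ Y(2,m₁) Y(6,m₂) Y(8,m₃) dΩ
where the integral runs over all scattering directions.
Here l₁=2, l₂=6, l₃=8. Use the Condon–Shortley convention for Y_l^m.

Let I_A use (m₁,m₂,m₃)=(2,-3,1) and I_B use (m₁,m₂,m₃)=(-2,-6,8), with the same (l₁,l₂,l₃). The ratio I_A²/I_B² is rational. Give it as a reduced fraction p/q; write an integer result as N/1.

1/52

l's match ⇒ only the (l;m) 3-j factors differ between A and B.
A: triangle coeff Δ(2,6,8) = 1/30940; Σ_t [0,0]: t=0:+1/52254720 = 1/52254720; (3j)²=1/884 [(2 6 8; 2 -3 1)], sign=-1
B: triangle coeff Δ(2,6,8) = 1/30940; Σ_t [0,0]: t=0:+1/11496038400 = 1/11496038400; (3j)²=1/17 [(2 6 8; -2 -6 8)], sign=+1
I_A²/I_B² = (1/884)/(1/17) = 1/52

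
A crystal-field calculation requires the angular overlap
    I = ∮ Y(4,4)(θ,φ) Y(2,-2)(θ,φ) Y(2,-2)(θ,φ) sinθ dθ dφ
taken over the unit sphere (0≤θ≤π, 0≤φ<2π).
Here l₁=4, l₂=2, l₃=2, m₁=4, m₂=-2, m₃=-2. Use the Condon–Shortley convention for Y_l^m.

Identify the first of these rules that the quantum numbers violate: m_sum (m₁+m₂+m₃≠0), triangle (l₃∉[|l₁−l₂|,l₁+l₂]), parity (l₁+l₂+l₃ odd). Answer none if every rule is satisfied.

none

azimuthal sum: 4 − 2 − 2 = 0  ✓
2 ≤ 2 ≤ 6 (triangle on l)  ✓
L = 4 + 2 + 2 = 8 (even)  ✓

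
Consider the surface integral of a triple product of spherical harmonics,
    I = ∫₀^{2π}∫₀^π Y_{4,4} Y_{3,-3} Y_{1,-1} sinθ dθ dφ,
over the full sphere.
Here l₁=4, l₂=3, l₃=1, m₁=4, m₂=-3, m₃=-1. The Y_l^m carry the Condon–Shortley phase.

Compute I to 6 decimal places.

0.325735

Checks pass: Σm=0; 8 even; l₃=1∈[1,7].
(2·4+1)(2·3+1)(2·1+1) = 189
Δ: 6! 2! 0! / 9! → 1/252
sum: t=3:−1/36 = -1/36
3j²(4 3 1; 0 0 0) = Δ·Π!·Σ² = 4/63  (sign +1)
sum: t=0:+1/1440 = 1/1440
3j²(4 3 1; 4 -3 -1) = Δ·Π!·Σ² = 1/9  (sign +1)
combine: 4πI² = 189·4/63·1/9 = 4/3
take √, sign +1: I = 0.32573501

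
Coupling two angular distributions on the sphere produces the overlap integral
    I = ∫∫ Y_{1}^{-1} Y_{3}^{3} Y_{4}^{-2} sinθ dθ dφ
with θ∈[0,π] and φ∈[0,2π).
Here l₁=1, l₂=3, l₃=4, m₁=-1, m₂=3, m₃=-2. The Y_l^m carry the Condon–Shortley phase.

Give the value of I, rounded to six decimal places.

0.061558

Checks pass: Σm=0; 8 even; l₃=4∈[2,4].
(2·1+1)(2·3+1)(2·4+1) = 189
Δ: 0! 2! 6! / 9! → 1/252
sum: t=0:+1/36 = 1/36
3j²(1 3 4; 0 0 0) = Δ·Π!·Σ² = 4/63  (sign +1)
sum: t=0:+1/1440 = 1/1440
3j²(1 3 4; -1 3 -2) = Δ·Π!·Σ² = 1/252  (sign +1)
combine: 4πI² = 189·4/63·1/252 = 1/21
take √, sign +1: I = 0.06155813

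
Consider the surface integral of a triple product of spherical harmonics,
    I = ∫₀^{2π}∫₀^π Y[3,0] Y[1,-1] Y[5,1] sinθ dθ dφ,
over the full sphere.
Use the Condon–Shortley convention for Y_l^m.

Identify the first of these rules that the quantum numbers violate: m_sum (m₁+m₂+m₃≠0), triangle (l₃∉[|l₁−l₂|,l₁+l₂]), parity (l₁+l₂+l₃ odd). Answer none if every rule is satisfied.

triangle

Σmᵢ = 0  ✓
l₃∈[|l₁−l₂|,l₁+l₂]=[2,4], have l₃=5  ✗
Σlᵢ = 9 ⇒ odd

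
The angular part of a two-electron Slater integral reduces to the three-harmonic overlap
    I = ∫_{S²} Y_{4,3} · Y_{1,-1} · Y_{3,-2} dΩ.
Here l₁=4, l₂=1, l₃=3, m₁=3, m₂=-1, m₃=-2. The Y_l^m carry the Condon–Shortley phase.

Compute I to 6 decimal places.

-0.282095

Checks pass: Σm=0; 8 even; l₃=3∈[3,5].
(2·4+1)(2·1+1)(2·3+1) = 189
Δ: 2! 6! 0! / 9! → 1/252
sum: t=1:−1/36 = -1/36
3j²(4 1 3; 0 0 0) = Δ·Π!·Σ² = 4/63  (sign +1)
sum: t=0:+1/240 = 1/240
3j²(4 1 3; 3 -1 -2) = Δ·Π!·Σ² = 1/12  (sign -1)
combine: 4πI² = 189·4/63·1/12 = 1/1
take √, sign -1: I = -0.28209479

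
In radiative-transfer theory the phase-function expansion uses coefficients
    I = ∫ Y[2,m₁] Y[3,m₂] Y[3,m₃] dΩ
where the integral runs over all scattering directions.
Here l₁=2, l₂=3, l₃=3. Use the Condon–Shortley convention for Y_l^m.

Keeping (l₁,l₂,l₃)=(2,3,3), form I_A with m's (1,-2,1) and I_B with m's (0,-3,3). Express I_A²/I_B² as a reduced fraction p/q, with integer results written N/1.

l's match ⇒ only the (l;m) 3-j factors differ between A and B.
A: triangle coeff Δ(2,3,3) = 1/3780; Σ_t [0,1]: t=0:+1/12 t=1:−1/48 = 1/16; (3j)²=1/28 [(2 3 3; 1 -2 1)], sign=+1
B: triangle coeff Δ(2,3,3) = 1/3780; Σ_t [0,0]: t=0:+1/96 = 1/96; (3j)²=5/84 [(2 3 3; 0 -3 3)], sign=+1
I_A²/I_B² = (1/28)/(5/84) = 3/5

3/5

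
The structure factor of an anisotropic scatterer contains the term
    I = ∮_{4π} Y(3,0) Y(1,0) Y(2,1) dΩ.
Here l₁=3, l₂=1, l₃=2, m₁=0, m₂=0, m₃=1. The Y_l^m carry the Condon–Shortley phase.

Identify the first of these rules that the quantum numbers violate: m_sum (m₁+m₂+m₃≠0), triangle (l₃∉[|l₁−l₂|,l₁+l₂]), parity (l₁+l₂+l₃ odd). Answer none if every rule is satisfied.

m_sum

m₁+m₂+m₃ = 0 + 0 + 1 = 1  ✗
triangle: |3−1|=2 ≤ l₃=2 ≤ 3+1=4
parity: l₁+l₂+l₃ = 6 is even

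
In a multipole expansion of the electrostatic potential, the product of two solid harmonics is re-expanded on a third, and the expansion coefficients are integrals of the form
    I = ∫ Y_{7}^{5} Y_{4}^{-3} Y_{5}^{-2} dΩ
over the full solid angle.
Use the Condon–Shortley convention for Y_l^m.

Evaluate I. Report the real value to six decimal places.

-0.026159

Checks pass: Σm=0; 16 even; l₃=5∈[3,11].
(2·7+1)(2·4+1)(2·5+1) = 1485
Δ: 6! 8! 2! / 17! → 1/6126120
sum: t=2:+1/69120 t=3:−1/20736 t=4:+1/69120 = -1/51840
3j²(7 4 5; 0 0 0) = Δ·Π!·Σ² = 280/21879  (sign +1)
sum: t=0:+1/1036800 t=1:−1/1209600 = 1/7257600
3j²(7 4 5; 5 -3 -2) = Δ·Π!·Σ² = 1/2210  (sign -1)
combine: 4πI² = 1485·280/21879·1/2210 = 420/48841
take √, sign -1: I = -0.02615938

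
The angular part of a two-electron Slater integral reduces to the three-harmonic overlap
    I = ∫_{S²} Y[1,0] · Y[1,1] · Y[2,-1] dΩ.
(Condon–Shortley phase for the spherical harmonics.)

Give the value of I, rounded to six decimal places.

-0.218510

Rules hold: Σm=0, L=4 even, 0≤2≤2.
N = 3·3·5 = 45
Δ = 0!·2!·2!/5! = 1/30
Racah Σ t=0..0: t=0:+1/1 = 1/1
⇒ 3j(1 1 2; 0 0 0)² = 2/15, sgn +1
Racah Σ t=0..0: t=0:+1/2 = 1/2
⇒ 3j(1 1 2; 0 1 -1)² = 1/10, sgn -1
4πI² = N·(3j₀)²·(3jₘ)² = 3/5
I = -1·√(0.6/4π) = -0.21850969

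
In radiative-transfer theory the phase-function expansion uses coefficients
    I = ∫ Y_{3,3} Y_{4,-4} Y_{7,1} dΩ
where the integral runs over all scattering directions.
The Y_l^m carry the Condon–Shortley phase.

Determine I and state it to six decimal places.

-0.006738

Rules hold: Σm=0, L=14 even, 1≤7≤7.
N = 7·9·15 = 945
Δ = 0!·6!·8!/15! = 1/45045
Racah Σ t=0..0: t=0:+1/20736 = 1/20736
⇒ 3j(3 4 7; 0 0 0)² = 35/1287, sgn -1
Racah Σ t=0..0: t=0:+1/29030400 = 1/29030400
⇒ 3j(3 4 7; 3 -4 1)² = 1/45045, sgn +1
4πI² = N·(3j₀)²·(3jₘ)² = 35/61347
I = -1·√(0.000570525/4π) = -0.00673802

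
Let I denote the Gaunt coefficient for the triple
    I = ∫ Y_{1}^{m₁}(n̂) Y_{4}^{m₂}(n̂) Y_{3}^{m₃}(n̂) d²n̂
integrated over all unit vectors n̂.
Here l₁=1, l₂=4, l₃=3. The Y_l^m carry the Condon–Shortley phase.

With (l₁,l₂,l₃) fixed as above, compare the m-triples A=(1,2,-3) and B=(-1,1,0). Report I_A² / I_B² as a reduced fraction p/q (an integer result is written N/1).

Shared (l₁,l₂,l₃)=(1,4,3): N and (l;000)² cancel in I_A²/I_B².
A: Δ = 2!·0!·6!/9! = 1/252; Racah Σ t=0..0: t=0:+1/1440 = 1/1440; ⇒ 3j(1 4 3; 1 2 -3)² = 1/252, sgn +1
B: Δ = 2!·0!·6!/9! = 1/252; Racah Σ t=2..2: t=2:+1/72 = 1/72; ⇒ 3j(1 4 3; -1 1 0)² = 5/126, sgn -1
I_A²/I_B² = (1/252)/(5/126) = 1/10

1/10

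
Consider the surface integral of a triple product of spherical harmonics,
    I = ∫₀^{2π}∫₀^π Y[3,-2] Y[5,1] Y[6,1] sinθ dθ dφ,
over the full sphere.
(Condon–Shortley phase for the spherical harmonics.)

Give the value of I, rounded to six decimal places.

0.134828

Checks pass: Σm=0; 14 even; l₃=6∈[2,8].
(2·3+1)(2·5+1)(2·6+1) = 1001
Δ: 2! 4! 8! / 15! → 1/675675
sum: t=0:+1/8640 t=1:−1/2304 t=2:+1/8640 = -7/34560
3j²(3 5 6; 0 0 0) = Δ·Π!·Σ² = 7/429  (sign -1)
sum: t=1:−1/17280 t=2:+1/6912 = 1/11520
3j²(3 5 6; -2 1 1) = Δ·Π!·Σ² = 2/143  (sign -1)
combine: 4πI² = 1001·7/429·2/143 = 98/429
take √, sign +1: I = 0.13482780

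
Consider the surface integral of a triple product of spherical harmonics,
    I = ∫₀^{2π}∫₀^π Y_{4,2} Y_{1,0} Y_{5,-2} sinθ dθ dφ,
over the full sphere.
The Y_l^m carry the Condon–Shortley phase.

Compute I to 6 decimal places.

m-sum 0 ✓  L=10 even ✓  3≤5≤5 ✓
Π(2lᵢ+1) = 9×3×11 = 297
triangle coeff Δ(4,1,5) = 1/495
Σ_t [0,0]: t=0:+1/576 = 1/576
(3j)²=5/99 [(4 1 5; 0 0 0)], sign=-1
Σ_t [0,0]: t=0:+1/1440 = 1/1440
(3j)²=7/165 [(4 1 5; 2 0 -2)], sign=-1
⇒ 4πI² = 7/11
I = (+1)√(7/11/(4π)) = 0.22503380

0.225034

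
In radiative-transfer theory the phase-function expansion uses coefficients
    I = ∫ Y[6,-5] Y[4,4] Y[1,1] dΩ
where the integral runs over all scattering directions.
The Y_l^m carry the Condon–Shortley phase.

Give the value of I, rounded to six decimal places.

0.000000

|6−4|≤1≤6+4 violated ⇒ I = 0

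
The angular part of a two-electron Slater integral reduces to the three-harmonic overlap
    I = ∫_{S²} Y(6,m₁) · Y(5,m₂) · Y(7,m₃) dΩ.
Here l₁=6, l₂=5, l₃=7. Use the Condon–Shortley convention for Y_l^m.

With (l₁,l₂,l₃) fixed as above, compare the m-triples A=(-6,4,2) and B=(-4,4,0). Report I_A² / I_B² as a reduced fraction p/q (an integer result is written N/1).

Same 6,5,7: normalisation and zero-m 3j drop out of the ratio.
A: Δ: 4! 8! 6! / 19! → 1/174594420; sum: t=4:+1/116121600 = 1/116121600; 3j²(6 5 7; -6 4 2) = Δ·Π!·Σ² = 27/8398  (sign -1)
B: Δ: 4! 8! 6! / 19! → 1/174594420; sum: t=3:−1/21772800 t=4:+1/4147200 = 17/87091200; 3j²(6 5 7; -4 4 0) = Δ·Π!·Σ² = 119/8151  (sign -1)
I_A²/I_B² = (27/8398)/(119/8151) = 891/4046

891/4046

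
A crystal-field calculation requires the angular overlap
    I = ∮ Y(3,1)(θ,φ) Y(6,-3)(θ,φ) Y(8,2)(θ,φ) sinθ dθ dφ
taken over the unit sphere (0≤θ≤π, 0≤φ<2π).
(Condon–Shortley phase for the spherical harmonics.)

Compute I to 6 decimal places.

0.000000

Σlᵢ=17 odd — θ-integrand is odd under cosθ→−cosθ; I=0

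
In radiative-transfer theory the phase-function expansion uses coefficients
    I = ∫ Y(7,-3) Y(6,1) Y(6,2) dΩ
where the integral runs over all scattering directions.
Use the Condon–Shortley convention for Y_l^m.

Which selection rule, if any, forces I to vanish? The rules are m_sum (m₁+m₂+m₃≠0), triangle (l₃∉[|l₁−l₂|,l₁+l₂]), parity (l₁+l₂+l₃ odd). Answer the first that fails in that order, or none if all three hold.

azimuthal sum: -3 + 1 + 2 = 0  ✓
1 ≤ 6 ≤ 13 (triangle on l)  ✓
L = 7 + 6 + 6 = 19 (odd)  ✗

parity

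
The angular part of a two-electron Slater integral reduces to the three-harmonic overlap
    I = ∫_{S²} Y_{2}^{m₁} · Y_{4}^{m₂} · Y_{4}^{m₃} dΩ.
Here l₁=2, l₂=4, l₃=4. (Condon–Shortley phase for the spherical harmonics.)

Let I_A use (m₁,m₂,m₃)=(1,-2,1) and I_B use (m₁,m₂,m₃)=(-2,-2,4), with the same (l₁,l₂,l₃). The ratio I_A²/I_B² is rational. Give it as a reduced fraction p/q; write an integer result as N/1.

Shared (l₁,l₂,l₃)=(2,4,4): N and (l;000)² cancel in I_A²/I_B².
A: Δ = 2!·2!·6!/11! = 1/13860; Racah Σ t=0..1: t=0:+1/96 t=1:−1/240 = 1/160; ⇒ 3j(2 4 4; 1 -2 1)² = 27/1540, sgn -1
B: Δ = 2!·2!·6!/11! = 1/13860; Racah Σ t=2..2: t=2:+1/2880 = 1/2880; ⇒ 3j(2 4 4; -2 -2 4)² = 2/165, sgn +1
I_A²/I_B² = (27/1540)/(2/165) = 81/56

81/56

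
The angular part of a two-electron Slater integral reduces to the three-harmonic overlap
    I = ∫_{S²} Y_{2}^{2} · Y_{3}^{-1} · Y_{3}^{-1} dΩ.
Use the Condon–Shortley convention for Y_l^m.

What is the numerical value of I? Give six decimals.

Checks pass: Σm=0; 8 even; l₃=3∈[1,5].
(2·2+1)(2·3+1)(2·3+1) = 245
Δ: 2! 2! 4! / 9! → 1/3780
sum: t=0:+1/24 t=1:−1/4 t=2:+1/24 = -1/6
3j²(2 3 3; 0 0 0) = Δ·Π!·Σ² = 4/105  (sign +1)
sum: t=0:+1/16 = 1/16
3j²(2 3 3; 2 -1 -1) = Δ·Π!·Σ² = 2/35  (sign +1)
combine: 4πI² = 245·4/105·2/35 = 8/15
take √, sign +1: I = 0.20601291

0.206013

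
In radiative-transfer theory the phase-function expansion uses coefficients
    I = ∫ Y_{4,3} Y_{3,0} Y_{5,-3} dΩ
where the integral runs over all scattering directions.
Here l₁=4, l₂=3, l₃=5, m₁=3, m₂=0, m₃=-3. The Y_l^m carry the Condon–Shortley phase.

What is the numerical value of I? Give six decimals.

0.103862

m-sum 0 ✓  L=12 even ✓  1≤5≤7 ✓
Π(2lᵢ+1) = 9×7×11 = 693
triangle coeff Δ(4,3,5) = 1/180180
Σ_t [0,2]: t=0:+1/576 t=1:−1/144 t=2:+1/576 = -1/288
(3j)²=20/1001 [(4 3 5; 0 0 0)], sign=+1
Σ_t [0,1]: t=0:+1/1440 t=1:−1/2880 = 1/2880
(3j)²=7/715 [(4 3 5; 3 0 -3)], sign=+1
⇒ 4πI² = 252/1859
I = (+1)√(252/1859/(4π)) = 0.10386175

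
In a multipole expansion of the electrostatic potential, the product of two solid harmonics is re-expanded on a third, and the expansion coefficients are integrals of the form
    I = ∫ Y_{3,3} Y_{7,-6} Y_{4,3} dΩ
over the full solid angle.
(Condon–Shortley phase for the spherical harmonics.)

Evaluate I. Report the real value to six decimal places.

Checks pass: Σm=0; 14 even; l₃=4∈[4,10].
(2·3+1)(2·7+1)(2·4+1) = 945
Δ: 6! 0! 8! / 15! → 1/45045
sum: t=3:−1/20736 = -1/20736
3j²(3 7 4; 0 0 0) = Δ·Π!·Σ² = 35/1287  (sign -1)
sum: t=0:+1/3628800 = 1/3628800
3j²(3 7 4; 3 -6 3) = Δ·Π!·Σ² = 4/105  (sign -1)
combine: 4πI² = 945·35/1287·4/105 = 140/143
take √, sign +1: I = 0.27912007

0.279120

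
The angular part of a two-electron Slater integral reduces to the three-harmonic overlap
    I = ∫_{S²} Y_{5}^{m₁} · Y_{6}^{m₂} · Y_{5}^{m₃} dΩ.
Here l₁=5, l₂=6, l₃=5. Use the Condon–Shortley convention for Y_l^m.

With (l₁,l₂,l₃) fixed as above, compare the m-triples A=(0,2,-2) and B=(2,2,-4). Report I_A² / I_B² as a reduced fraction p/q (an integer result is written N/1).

10/63

Shared (l₁,l₂,l₃)=(5,6,5): N and (l;000)² cancel in I_A²/I_B².
A: Δ = 6!·4!·6!/17! = 1/28588560; Racah Σ t=2..5: t=2:+1/207360 t=3:−1/17280 t=4:+1/13824 t=5:−1/103680 = 1/103680; ⇒ 3j(5 6 5; 0 2 -2)² = 10/7293, sgn -1
B: Δ = 6!·4!·6!/17! = 1/28588560; Racah Σ t=2..3: t=2:+1/207360 t=3:−1/103680 = -1/207360; ⇒ 3j(5 6 5; 2 2 -4)² = 21/2431, sgn +1
I_A²/I_B² = (10/7293)/(21/2431) = 10/63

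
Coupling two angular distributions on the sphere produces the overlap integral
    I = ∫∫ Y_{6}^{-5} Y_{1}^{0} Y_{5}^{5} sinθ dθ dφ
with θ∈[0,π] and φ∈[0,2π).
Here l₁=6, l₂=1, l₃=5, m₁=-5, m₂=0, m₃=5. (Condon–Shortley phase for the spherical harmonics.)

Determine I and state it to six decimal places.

-0.135514

Checks pass: Σm=0; 12 even; l₃=5∈[5,7].
(2·6+1)(2·1+1)(2·5+1) = 429
Δ: 2! 10! 0! / 13! → 1/858
sum: t=1:−1/14400 = -1/14400
3j²(6 1 5; 0 0 0) = Δ·Π!·Σ² = 6/143  (sign +1)
sum: t=1:−1/3628800 = -1/3628800
3j²(6 1 5; -5 0 5) = Δ·Π!·Σ² = 1/78  (sign -1)
combine: 4πI² = 429·6/143·1/78 = 3/13
take √, sign -1: I = -0.13551395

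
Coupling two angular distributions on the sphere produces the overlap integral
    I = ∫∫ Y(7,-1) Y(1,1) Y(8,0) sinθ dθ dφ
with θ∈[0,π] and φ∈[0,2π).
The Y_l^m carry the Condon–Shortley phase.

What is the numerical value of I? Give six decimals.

0.161907

Rules hold: Σm=0, L=16 even, 6≤8≤8.
N = 15·3·17 = 765
Δ = 0!·14!·2!/17! = 1/2040
Racah Σ t=0..0: t=0:+1/25401600 = 1/25401600
⇒ 3j(7 1 8; 0 0 0)² = 8/255, sgn +1
Racah Σ t=0..0: t=0:+1/58060800 = 1/58060800
⇒ 3j(7 1 8; -1 1 0)² = 7/510, sgn +1
4πI² = N·(3j₀)²·(3jₘ)² = 28/85
I = +1·√(0.329412/4π) = 0.16190663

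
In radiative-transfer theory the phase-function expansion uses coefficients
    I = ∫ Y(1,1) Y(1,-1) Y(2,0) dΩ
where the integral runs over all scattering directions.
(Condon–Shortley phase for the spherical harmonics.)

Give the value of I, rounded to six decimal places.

m-sum 0 ✓  L=4 even ✓  0≤2≤2 ✓
Π(2lᵢ+1) = 3×3×5 = 45
triangle coeff Δ(1,1,2) = 1/30
Σ_t [0,0]: t=0:+1/1 = 1/1
(3j)²=2/15 [(1 1 2; 0 0 0)], sign=+1
Σ_t [0,0]: t=0:+1/4 = 1/4
(3j)²=1/30 [(1 1 2; 1 -1 0)], sign=+1
⇒ 4πI² = 1/5
I = (+1)√(1/5/(4π)) = 0.12615663

0.126157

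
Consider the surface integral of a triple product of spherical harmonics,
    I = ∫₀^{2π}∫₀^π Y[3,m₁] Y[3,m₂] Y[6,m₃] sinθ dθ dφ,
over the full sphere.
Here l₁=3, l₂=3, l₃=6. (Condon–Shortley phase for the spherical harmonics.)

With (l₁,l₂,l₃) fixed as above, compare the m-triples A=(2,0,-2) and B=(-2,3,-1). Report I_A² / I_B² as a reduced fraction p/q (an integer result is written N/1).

Same 3,3,6: normalisation and zero-m 3j drop out of the ratio.
A: Δ: 0! 6! 6! / 13! → 1/12012; sum: t=0:+1/4320 = 1/4320; 3j²(3 3 6; 2 0 -2) = Δ·Π!·Σ² = 8/429  (sign +1)
B: Δ: 0! 6! 6! / 13! → 1/12012; sum: t=0:+1/86400 = 1/86400; 3j²(3 3 6; -2 3 -1) = Δ·Π!·Σ² = 1/1716  (sign -1)
I_A²/I_B² = (8/429)/(1/1716) = 32/1

32/1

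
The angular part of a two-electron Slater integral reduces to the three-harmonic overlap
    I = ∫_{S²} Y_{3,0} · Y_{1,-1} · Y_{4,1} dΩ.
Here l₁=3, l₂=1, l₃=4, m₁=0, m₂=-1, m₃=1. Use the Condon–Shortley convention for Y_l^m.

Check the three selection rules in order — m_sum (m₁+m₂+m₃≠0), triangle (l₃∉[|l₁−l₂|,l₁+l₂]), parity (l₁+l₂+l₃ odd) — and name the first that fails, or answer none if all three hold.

none

m₁+m₂+m₃ = 0 − 1 + 1 = 0  ✓
triangle: |3−1|=2 ≤ l₃=4 ≤ 3+1=4  ✓
parity: l₁+l₂+l₃ = 8 is even  ✓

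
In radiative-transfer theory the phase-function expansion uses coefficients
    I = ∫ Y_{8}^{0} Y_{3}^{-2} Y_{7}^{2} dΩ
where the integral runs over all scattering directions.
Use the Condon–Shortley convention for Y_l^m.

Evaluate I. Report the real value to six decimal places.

-0.156733

Rules hold: Σm=0, L=18 even, 5≤7≤11.
N = 17·7·15 = 1785
Δ = 4!·12!·2!/19! = 1/5290740
Racah Σ t=1..3: t=1:−1/7257600 t=2:+1/2073600 t=3:−1/7257600 = 1/4838400
⇒ 3j(8 3 7; 0 0 0)² = 252/20995, sgn -1
Racah Σ t=0..1: t=0:+1/23224320 t=1:−1/7257600 = -11/116121600
⇒ 3j(8 3 7; 0 -2 2)² = 121/8398, sgn +1
4πI² = N·(3j₀)²·(3jₘ)² = 320166/1037153
I = -1·√(0.308697/4π) = -0.15673329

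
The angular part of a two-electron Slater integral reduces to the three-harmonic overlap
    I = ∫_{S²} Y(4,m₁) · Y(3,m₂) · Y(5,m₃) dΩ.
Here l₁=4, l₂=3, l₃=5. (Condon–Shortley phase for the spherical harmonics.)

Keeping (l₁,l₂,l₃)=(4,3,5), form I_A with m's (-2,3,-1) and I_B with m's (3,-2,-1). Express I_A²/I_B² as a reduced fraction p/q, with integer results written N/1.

Shared (l₁,l₂,l₃)=(4,3,5): N and (l;000)² cancel in I_A²/I_B².
A: Δ = 2!·6!·4!/13! = 1/180180; Racah Σ t=2..2: t=2:+1/2304 = 1/2304; ⇒ 3j(4 3 5; -2 3 -1)² = 75/4004, sgn +1
B: Δ = 2!·6!·4!/13! = 1/180180; Racah Σ t=0..1: t=0:+1/1440 t=1:−1/17280 = 11/17280; ⇒ 3j(4 3 5; 3 -2 -1)² = 11/468, sgn +1
I_A²/I_B² = (75/4004)/(11/468) = 675/847

675/847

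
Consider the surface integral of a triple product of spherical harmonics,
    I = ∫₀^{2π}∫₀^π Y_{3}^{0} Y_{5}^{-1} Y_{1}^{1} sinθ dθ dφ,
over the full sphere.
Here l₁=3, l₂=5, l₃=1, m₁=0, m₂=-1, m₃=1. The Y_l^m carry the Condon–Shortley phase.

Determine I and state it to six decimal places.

triangle: need 2≤l₃≤8, have 1; I=0

0.000000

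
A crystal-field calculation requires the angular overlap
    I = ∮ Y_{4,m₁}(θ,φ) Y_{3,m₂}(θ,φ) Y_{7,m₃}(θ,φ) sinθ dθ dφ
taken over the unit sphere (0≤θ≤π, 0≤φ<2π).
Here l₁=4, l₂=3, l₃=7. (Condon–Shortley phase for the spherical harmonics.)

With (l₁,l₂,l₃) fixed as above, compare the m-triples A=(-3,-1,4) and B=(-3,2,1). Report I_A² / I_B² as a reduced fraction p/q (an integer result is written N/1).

165/8

l's match ⇒ only the (l;m) 3-j factors differ between A and B.
A: triangle coeff Δ(4,3,7) = 1/45045; Σ_t [0,0]: t=0:+1/241920 = 1/241920; (3j)²=2/91 [(4 3 7; -3 -1 4)], sign=-1
B: triangle coeff Δ(4,3,7) = 1/45045; Σ_t [0,0]: t=0:+1/604800 = 1/604800; (3j)²=16/15015 [(4 3 7; -3 2 1)], sign=+1
I_A²/I_B² = (2/91)/(16/15015) = 165/8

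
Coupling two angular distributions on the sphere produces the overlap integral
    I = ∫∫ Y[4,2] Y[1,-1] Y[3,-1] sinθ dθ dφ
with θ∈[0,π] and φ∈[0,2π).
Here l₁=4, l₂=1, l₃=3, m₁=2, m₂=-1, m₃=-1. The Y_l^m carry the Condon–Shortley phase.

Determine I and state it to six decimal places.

m-sum 0 ✓  L=8 even ✓  3≤3≤5 ✓
Π(2lᵢ+1) = 9×3×7 = 189
triangle coeff Δ(4,1,3) = 1/252
Σ_t [1,1]: t=1:−1/36 = -1/36
(3j)²=4/63 [(4 1 3; 0 0 0)], sign=+1
Σ_t [0,0]: t=0:+1/96 = 1/96
(3j)²=5/84 [(4 1 3; 2 -1 -1)], sign=+1
⇒ 4πI² = 5/7
I = (+1)√(5/7/(4π)) = 0.23841361

0.238414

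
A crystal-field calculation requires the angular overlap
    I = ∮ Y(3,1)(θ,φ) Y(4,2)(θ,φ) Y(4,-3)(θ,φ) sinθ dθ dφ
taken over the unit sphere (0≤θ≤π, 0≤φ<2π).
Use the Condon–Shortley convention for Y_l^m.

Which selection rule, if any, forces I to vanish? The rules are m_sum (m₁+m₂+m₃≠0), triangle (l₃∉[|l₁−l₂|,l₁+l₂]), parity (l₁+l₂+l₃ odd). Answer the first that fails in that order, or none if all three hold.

m₁+m₂+m₃ = 1 + 2 − 3 = 0  ✓
triangle: |3−4|=1 ≤ l₃=4 ≤ 3+4=7  ✓
parity: l₁+l₂+l₃ = 11 is odd  ✗

parity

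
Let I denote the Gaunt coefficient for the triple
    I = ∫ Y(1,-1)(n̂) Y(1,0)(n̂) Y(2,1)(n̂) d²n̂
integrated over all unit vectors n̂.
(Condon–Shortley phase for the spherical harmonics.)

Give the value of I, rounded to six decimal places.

-0.218510

Checks pass: Σm=0; 4 even; l₃=2∈[0,2].
(2·1+1)(2·1+1)(2·2+1) = 45
Δ: 0! 2! 2! / 5! → 1/30
sum: t=0:+1/1 = 1/1
3j²(1 1 2; 0 0 0) = Δ·Π!·Σ² = 2/15  (sign +1)
sum: t=0:+1/2 = 1/2
3j²(1 1 2; -1 0 1) = Δ·Π!·Σ² = 1/10  (sign -1)
combine: 4πI² = 45·2/15·1/10 = 3/5
take √, sign -1: I = -0.21850969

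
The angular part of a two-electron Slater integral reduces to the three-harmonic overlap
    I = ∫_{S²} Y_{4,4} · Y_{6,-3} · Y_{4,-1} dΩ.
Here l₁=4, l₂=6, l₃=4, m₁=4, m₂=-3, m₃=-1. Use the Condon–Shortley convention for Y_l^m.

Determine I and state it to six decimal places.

0.155830

m-sum 0 ✓  L=14 even ✓  2≤4≤10 ✓
Π(2lᵢ+1) = 9×13×9 = 1053
triangle coeff Δ(4,6,4) = 1/1261260
Σ_t [2,4]: t=2:+1/4608 t=3:−1/1296 t=4:+1/4608 = -7/20736
(3j)²=20/1287 [(4 6 4; 0 0 0)], sign=-1
Σ_t [0,0]: t=0:+1/51840 = 1/51840
(3j)²=8/429 [(4 6 4; 4 -3 -1)], sign=-1
⇒ 4πI² = 480/1573
I = (+1)√(480/1573/(4π)) = 0.15583009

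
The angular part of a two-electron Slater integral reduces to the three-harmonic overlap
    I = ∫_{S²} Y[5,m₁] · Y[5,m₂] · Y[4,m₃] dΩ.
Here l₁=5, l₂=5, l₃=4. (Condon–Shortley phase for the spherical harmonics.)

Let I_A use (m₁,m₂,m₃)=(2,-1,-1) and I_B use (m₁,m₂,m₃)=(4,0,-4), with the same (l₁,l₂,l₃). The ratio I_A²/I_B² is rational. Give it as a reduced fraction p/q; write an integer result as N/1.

l's match ⇒ only the (l;m) 3-j factors differ between A and B.
A: triangle coeff Δ(5,5,4) = 1/3153150; Σ_t [0,3]: t=0:+1/103680 t=1:−1/2880 t=2:+1/1152 t=3:−1/5184 = 7/20736; (3j)²=35/2574 [(5 5 4; 2 -1 -1)], sign=-1
B: triangle coeff Δ(5,5,4) = 1/3153150; Σ_t [1,1]: t=1:−1/69120 = -1/69120; (3j)²=2/143 [(5 5 4; 4 0 -4)], sign=-1
I_A²/I_B² = (35/2574)/(2/143) = 35/36

35/36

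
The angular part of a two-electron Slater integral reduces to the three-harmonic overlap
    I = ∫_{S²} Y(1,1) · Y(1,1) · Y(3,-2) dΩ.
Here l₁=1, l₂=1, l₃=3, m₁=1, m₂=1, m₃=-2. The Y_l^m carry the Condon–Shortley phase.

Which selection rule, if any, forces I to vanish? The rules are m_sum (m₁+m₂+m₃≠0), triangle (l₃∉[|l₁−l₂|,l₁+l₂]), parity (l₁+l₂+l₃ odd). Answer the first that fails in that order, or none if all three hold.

triangle

azimuthal sum: 1 + 1 − 2 = 0  ✓
0 ≤ 3 ≤ 2 (triangle on l)  ✗
L = 1 + 1 + 3 = 5 (odd)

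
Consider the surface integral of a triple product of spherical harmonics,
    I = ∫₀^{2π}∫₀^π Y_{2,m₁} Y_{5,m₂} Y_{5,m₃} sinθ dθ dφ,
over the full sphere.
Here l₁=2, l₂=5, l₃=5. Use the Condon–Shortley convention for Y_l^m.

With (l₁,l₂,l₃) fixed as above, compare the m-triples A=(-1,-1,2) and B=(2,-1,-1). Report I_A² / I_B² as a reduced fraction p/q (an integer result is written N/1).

7/25

Shared (l₁,l₂,l₃)=(2,5,5): N and (l;000)² cancel in I_A²/I_B².
A: Δ = 2!·2!·8!/13! = 1/38610; Racah Σ t=1..2: t=1:−1/1440 t=2:+1/2880 = -1/2880; ⇒ 3j(2 5 5; -1 -1 2)² = 7/715, sgn +1
B: Δ = 2!·2!·8!/13! = 1/38610; Racah Σ t=0..0: t=0:+1/2304 = 1/2304; ⇒ 3j(2 5 5; 2 -1 -1)² = 5/143, sgn +1
I_A²/I_B² = (7/715)/(5/143) = 7/25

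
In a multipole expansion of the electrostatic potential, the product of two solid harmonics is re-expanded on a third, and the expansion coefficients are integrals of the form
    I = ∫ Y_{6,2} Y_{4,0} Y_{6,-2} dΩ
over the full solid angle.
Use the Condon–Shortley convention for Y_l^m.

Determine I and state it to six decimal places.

Rules hold: Σm=0, L=16 even, 2≤6≤10.
N = 13·9·13 = 1521
Δ = 4!·8!·4!/17! = 1/15315300
Racah Σ t=0..4: t=0:+1/829440 t=1:−1/25920 t=2:+1/9216 t=3:−1/25920 t=4:+1/829440 = 7/207360
⇒ 3j(6 4 6; 0 0 0)² = 28/2431, sgn +1
Racah Σ t=0..4: t=0:+1/331776 t=1:−1/25920 t=2:+1/23040 t=3:−1/181440 t=4:+1/23224320 = 11/4644864
⇒ 3j(6 4 6; 2 0 -2)² = 11/55692, sgn +1
4πI² = N·(3j₀)²·(3jₘ)² = 1/289
I = +1·√(0.00346021/4π) = 0.01659381

0.016594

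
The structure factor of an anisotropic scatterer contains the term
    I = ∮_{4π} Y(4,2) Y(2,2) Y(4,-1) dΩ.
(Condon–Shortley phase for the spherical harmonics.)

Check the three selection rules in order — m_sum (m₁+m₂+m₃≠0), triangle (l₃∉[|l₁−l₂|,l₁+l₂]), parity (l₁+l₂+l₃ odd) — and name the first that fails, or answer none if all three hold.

m_sum

azimuthal sum: 2 + 2 − 1 = 3  ✗
2 ≤ 4 ≤ 6 (triangle on l)
L = 4 + 2 + 4 = 10 (even)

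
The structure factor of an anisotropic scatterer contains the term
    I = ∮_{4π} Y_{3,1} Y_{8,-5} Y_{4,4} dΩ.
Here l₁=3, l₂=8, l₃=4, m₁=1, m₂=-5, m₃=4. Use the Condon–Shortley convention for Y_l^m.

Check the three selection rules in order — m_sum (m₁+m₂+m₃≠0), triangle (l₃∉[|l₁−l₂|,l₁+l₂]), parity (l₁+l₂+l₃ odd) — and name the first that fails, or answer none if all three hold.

triangle

m₁+m₂+m₃ = 1 − 5 + 4 = 0  ✓
triangle: |3−8|=5 ≤ l₃=4 ≤ 3+8=11  ✗
parity: l₁+l₂+l₃ = 15 is odd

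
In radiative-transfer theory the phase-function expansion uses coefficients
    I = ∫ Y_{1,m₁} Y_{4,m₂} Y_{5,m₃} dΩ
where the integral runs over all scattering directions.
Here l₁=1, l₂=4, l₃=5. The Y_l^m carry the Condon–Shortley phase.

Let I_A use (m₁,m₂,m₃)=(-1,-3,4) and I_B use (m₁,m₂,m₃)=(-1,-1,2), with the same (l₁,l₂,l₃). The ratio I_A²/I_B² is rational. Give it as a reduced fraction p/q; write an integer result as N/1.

12/7

Same 1,4,5: normalisation and zero-m 3j drop out of the ratio.
A: Δ: 0! 2! 8! / 11! → 1/495; sum: t=0:+1/10080 = 1/10080; 3j²(1 4 5; -1 -3 4) = Δ·Π!·Σ² = 4/55  (sign -1)
B: Δ: 0! 2! 8! / 11! → 1/495; sum: t=0:+1/1440 = 1/1440; 3j²(1 4 5; -1 -1 2) = Δ·Π!·Σ² = 7/165  (sign -1)
I_A²/I_B² = (4/55)/(7/165) = 12/7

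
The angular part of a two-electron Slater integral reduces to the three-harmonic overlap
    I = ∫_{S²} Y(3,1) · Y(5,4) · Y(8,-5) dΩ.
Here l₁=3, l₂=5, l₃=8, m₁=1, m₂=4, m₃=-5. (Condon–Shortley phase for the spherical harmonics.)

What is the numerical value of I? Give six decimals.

-0.194444

Rules hold: Σm=0, L=16 even, 2≤8≤8.
N = 7·11·17 = 1309
Δ = 0!·6!·10!/17! = 1/136136
Racah Σ t=0..0: t=0:+1/518400 = 1/518400
⇒ 3j(3 5 8; 0 0 0)² = 56/2431, sgn +1
Racah Σ t=0..0: t=0:+1/17418240 = 1/17418240
⇒ 3j(3 5 8; 1 4 -5)² = 15/952, sgn -1
4πI² = N·(3j₀)²·(3jₘ)² = 105/221
I = -1·√(0.475113/4π) = -0.19444357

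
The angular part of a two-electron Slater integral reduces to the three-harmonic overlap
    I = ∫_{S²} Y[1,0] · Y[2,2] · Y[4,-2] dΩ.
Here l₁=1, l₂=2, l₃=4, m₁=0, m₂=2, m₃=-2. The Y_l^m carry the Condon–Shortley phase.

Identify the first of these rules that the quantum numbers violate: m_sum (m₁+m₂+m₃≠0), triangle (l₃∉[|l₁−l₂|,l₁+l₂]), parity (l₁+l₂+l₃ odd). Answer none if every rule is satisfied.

Σmᵢ = 0  ✓
l₃∈[|l₁−l₂|,l₁+l₂]=[1,3], have l₃=4  ✗
Σlᵢ = 7 ⇒ odd

triangle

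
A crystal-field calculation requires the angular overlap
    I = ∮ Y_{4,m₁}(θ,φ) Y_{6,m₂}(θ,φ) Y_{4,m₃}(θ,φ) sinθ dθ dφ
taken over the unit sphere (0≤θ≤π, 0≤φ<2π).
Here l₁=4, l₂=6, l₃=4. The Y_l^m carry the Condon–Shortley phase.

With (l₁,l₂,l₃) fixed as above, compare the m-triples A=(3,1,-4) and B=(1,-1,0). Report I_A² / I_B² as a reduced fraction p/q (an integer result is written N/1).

Same 4,6,4: normalisation and zero-m 3j drop out of the ratio.
A: Δ: 6! 2! 6! / 15! → 1/1261260; sum: t=1:−1/172800 = -1/172800; 3j²(4 6 4; 3 1 -4) = Δ·Π!·Σ² = 7/2145  (sign -1)
B: Δ: 6! 2! 6! / 15! → 1/1261260; sum: t=1:−1/11520 t=2:+1/1728 t=3:−1/3456 = 7/34560; 3j²(4 6 4; 1 -1 0) = Δ·Π!·Σ² = 7/858  (sign +1)
I_A²/I_B² = (7/2145)/(7/858) = 2/5

2/5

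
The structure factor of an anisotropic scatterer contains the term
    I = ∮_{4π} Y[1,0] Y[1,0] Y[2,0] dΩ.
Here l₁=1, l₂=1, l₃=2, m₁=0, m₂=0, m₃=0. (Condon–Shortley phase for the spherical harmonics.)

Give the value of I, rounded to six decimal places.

0.252313

m-sum 0 ✓  L=4 even ✓  0≤2≤2 ✓
Π(2lᵢ+1) = 3×3×5 = 45
triangle coeff Δ(1,1,2) = 1/30
Σ_t [0,0]: t=0:+1/1 = 1/1
(3j)²=2/15 [(1 1 2; 0 0 0)], sign=+1
(m-triple is (0,0,0) — same symbol as above.)
⇒ 4πI² = 4/5
I = (+1)√(4/5/(4π)) = 0.25231325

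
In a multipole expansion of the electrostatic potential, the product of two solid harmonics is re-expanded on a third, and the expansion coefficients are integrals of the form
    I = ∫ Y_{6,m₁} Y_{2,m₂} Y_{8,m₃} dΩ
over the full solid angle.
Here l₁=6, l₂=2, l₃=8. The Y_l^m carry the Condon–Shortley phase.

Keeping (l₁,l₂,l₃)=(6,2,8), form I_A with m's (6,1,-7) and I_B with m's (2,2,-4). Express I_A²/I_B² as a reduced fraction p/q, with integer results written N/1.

91/99

Shared (l₁,l₂,l₃)=(6,2,8): N and (l;000)² cancel in I_A²/I_B².
A: Δ = 0!·12!·4!/17! = 1/30940; Racah Σ t=0..0: t=0:+1/2874009600 = 1/2874009600; ⇒ 3j(6 2 8; 6 1 -7)² = 1/68, sgn -1
B: Δ = 0!·12!·4!/17! = 1/30940; Racah Σ t=0..0: t=0:+1/23224320 = 1/23224320; ⇒ 3j(6 2 8; 2 2 -4)² = 99/6188, sgn +1
I_A²/I_B² = (1/68)/(99/6188) = 91/99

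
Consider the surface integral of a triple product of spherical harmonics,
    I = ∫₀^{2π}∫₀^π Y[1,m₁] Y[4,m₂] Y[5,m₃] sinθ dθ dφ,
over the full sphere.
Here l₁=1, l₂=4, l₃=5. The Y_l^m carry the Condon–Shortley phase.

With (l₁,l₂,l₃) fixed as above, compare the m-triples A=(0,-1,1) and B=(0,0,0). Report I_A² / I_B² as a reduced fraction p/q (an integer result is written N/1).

Same 1,4,5: normalisation and zero-m 3j drop out of the ratio.
A: Δ: 0! 2! 8! / 11! → 1/495; sum: t=0:+1/720 = 1/720; 3j²(1 4 5; 0 -1 1) = Δ·Π!·Σ² = 8/165  (sign +1)
B: Δ: 0! 2! 8! / 11! → 1/495; sum: t=0:+1/576 = 1/576; 3j²(1 4 5; 0 0 0) = Δ·Π!·Σ² = 5/99  (sign -1)
I_A²/I_B² = (8/165)/(5/99) = 24/25

24/25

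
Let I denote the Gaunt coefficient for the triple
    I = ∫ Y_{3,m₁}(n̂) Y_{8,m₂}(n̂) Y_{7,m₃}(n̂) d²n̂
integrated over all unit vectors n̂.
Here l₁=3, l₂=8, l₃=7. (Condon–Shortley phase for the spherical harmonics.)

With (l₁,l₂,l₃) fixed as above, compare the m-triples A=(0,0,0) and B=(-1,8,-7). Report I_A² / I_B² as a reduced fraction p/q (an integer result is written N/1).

324/845

Same 3,8,7: normalisation and zero-m 3j drop out of the ratio.
A: Δ: 4! 2! 12! / 19! → 1/5290740; sum: t=1:−1/7257600 t=2:+1/2073600 t=3:−1/7257600 = 1/4838400; 3j²(3 8 7; 0 0 0) = Δ·Π!·Σ² = 252/20995  (sign -1)
B: Δ: 4! 2! 12! / 19! → 1/5290740; sum: t=4:+1/22992076800 = 1/22992076800; 3j²(3 8 7; -1 8 -7) = Δ·Π!·Σ² = 91/2907  (sign +1)
I_A²/I_B² = (252/20995)/(91/2907) = 324/845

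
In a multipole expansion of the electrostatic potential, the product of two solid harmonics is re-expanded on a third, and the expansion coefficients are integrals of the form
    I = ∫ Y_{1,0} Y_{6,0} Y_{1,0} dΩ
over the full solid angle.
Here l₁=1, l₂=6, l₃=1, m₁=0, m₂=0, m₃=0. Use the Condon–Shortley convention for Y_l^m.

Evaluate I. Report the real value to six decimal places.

l₃=1 ∉ [5,7] — triangle fails ⇒ I = 0

0.000000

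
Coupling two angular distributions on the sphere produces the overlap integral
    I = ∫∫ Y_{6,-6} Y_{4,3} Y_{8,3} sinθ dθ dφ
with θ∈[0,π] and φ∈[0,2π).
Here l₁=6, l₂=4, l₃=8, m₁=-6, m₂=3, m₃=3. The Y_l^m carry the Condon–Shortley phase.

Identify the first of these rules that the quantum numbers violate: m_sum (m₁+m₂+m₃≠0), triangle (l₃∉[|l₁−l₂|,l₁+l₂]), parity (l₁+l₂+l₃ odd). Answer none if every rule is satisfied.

none

Σmᵢ = 0  ✓
l₃∈[|l₁−l₂|,l₁+l₂]=[2,10], have l₃=8  ✓
Σlᵢ = 18 ⇒ even  ✓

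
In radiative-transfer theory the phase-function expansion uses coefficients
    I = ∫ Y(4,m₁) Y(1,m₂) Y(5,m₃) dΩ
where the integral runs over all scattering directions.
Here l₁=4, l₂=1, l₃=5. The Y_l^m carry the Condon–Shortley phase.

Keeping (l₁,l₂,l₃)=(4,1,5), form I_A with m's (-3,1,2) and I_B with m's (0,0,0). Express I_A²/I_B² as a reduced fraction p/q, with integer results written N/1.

3/25

Shared (l₁,l₂,l₃)=(4,1,5): N and (l;000)² cancel in I_A²/I_B².
A: Δ = 0!·8!·2!/11! = 1/495; Racah Σ t=0..0: t=0:+1/10080 = 1/10080; ⇒ 3j(4 1 5; -3 1 2)² = 1/165, sgn -1
B: Δ = 0!·8!·2!/11! = 1/495; Racah Σ t=0..0: t=0:+1/576 = 1/576; ⇒ 3j(4 1 5; 0 0 0)² = 5/99, sgn -1
I_A²/I_B² = (1/165)/(5/99) = 3/25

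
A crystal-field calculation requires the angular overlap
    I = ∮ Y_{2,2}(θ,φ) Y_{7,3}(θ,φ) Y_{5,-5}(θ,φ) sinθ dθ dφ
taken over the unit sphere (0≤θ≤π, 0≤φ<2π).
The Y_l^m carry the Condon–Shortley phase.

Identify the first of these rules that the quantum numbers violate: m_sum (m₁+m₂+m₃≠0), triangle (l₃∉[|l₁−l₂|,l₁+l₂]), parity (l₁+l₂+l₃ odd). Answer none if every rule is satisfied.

none

m₁+m₂+m₃ = 2 + 3 − 5 = 0  ✓
triangle: |2−7|=5 ≤ l₃=5 ≤ 2+7=9  ✓
parity: l₁+l₂+l₃ = 14 is even  ✓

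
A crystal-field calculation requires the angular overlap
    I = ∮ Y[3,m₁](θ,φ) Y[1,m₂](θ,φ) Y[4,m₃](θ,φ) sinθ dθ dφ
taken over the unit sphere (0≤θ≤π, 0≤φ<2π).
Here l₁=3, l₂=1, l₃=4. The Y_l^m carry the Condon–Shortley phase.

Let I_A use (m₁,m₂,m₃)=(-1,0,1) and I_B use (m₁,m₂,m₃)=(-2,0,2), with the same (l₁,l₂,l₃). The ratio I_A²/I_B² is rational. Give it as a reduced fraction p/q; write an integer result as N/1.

5/4

Same 3,1,4: normalisation and zero-m 3j drop out of the ratio.
A: Δ: 0! 6! 2! / 9! → 1/252; sum: t=0:+1/48 = 1/48; 3j²(3 1 4; -1 0 1) = Δ·Π!·Σ² = 5/84  (sign -1)
B: Δ: 0! 6! 2! / 9! → 1/252; sum: t=0:+1/120 = 1/120; 3j²(3 1 4; -2 0 2) = Δ·Π!·Σ² = 1/21  (sign +1)
I_A²/I_B² = (5/84)/(1/21) = 5/4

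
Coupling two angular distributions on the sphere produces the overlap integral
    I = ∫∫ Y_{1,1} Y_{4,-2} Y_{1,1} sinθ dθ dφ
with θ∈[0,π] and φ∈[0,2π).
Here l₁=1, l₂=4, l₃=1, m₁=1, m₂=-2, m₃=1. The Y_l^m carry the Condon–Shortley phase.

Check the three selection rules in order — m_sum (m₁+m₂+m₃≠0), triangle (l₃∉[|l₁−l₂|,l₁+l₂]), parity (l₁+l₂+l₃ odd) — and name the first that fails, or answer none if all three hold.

azimuthal sum: 1 − 2 + 1 = 0  ✓
3 ≤ 1 ≤ 5 (triangle on l)  ✗
L = 1 + 4 + 1 = 6 (even)

triangle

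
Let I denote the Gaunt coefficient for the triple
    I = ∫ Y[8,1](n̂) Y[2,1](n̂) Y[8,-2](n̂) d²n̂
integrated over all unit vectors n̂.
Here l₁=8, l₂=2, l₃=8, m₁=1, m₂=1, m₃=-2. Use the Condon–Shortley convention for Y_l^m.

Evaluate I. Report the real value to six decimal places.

m-sum 0 ✓  L=18 even ✓  6≤8≤10 ✓
Π(2lᵢ+1) = 17×5×17 = 1445
triangle coeff Δ(8,2,8) = 1/348840
Σ_t [0,2]: t=0:+1/116121600 t=1:−1/25401600 t=2:+1/116121600 = -1/45158400
(3j)²=24/1615 [(8 2 8; 0 0 0)], sign=-1
Σ_t [1,2]: t=1:−1/58060800 t=2:+1/87091200 = -1/174182400
(3j)²=7/2584 [(8 2 8; 1 1 -2)], sign=-1
⇒ 4πI² = 21/361
I = (+1)√(21/361/(4π)) = 0.06803793

0.068038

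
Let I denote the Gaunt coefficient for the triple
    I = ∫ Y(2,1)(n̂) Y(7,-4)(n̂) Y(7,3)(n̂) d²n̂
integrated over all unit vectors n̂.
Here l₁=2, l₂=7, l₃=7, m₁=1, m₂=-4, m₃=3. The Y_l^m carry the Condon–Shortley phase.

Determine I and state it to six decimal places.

0.162315

Checks pass: Σm=0; 16 even; l₃=7∈[5,9].
(2·2+1)(2·7+1)(2·7+1) = 1125
Δ: 2! 2! 12! / 17! → 1/185640
sum: t=0:+1/2419200 t=1:−1/518400 t=2:+1/2419200 = -1/907200
3j²(2 7 7; 0 0 0) = Δ·Π!·Σ² = 56/3315  (sign +1)
sum: t=0:+1/4354560 t=1:−1/14515200 = 1/6220800
3j²(2 7 7; 1 -4 3) = Δ·Π!·Σ² = 77/4420  (sign +1)
combine: 4πI² = 1125·56/3315·77/4420 = 16170/48841
take √, sign +1: I = 0.16231468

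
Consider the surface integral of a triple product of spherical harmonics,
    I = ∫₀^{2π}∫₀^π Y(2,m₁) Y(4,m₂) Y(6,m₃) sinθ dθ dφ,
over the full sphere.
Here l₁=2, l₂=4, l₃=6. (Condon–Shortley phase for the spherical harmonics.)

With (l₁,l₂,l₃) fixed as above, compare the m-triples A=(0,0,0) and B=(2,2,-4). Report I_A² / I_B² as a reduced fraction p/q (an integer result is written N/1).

15/14

Same 2,4,6: normalisation and zero-m 3j drop out of the ratio.
A: Δ: 0! 4! 8! / 13! → 1/6435; sum: t=0:+1/2304 = 1/2304; 3j²(2 4 6; 0 0 0) = Δ·Π!·Σ² = 5/143  (sign +1)
B: Δ: 0! 4! 8! / 13! → 1/6435; sum: t=0:+1/34560 = 1/34560; 3j²(2 4 6; 2 2 -4) = Δ·Π!·Σ² = 14/429  (sign +1)
I_A²/I_B² = (5/143)/(14/429) = 15/14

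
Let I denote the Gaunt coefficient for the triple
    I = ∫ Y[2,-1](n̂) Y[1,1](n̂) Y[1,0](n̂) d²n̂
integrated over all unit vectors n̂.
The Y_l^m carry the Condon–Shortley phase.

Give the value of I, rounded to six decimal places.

Checks pass: Σm=0; 4 even; l₃=1∈[1,3].
(2·2+1)(2·1+1)(2·1+1) = 45
Δ: 2! 2! 0! / 5! → 1/30
sum: t=1:−1/1 = -1/1
3j²(2 1 1; 0 0 0) = Δ·Π!·Σ² = 2/15  (sign +1)
sum: t=2:+1/2 = 1/2
3j²(2 1 1; -1 1 0) = Δ·Π!·Σ² = 1/10  (sign -1)
combine: 4πI² = 45·2/15·1/10 = 3/5
take √, sign -1: I = -0.21850969

-0.218510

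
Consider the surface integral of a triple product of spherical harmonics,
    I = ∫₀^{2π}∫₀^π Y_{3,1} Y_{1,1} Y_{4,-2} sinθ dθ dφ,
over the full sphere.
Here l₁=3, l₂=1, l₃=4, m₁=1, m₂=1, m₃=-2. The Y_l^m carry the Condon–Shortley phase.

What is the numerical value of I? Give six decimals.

m-sum 0 ✓  L=8 even ✓  2≤4≤4 ✓
Π(2lᵢ+1) = 7×3×9 = 189
triangle coeff Δ(3,1,4) = 1/252
Σ_t [0,0]: t=0:+1/36 = 1/36
(3j)²=4/63 [(3 1 4; 0 0 0)], sign=+1
Σ_t [0,0]: t=0:+1/96 = 1/96
(3j)²=5/84 [(3 1 4; 1 1 -2)], sign=+1
⇒ 4πI² = 5/7
I = (+1)√(5/7/(4π)) = 0.23841361

0.238414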